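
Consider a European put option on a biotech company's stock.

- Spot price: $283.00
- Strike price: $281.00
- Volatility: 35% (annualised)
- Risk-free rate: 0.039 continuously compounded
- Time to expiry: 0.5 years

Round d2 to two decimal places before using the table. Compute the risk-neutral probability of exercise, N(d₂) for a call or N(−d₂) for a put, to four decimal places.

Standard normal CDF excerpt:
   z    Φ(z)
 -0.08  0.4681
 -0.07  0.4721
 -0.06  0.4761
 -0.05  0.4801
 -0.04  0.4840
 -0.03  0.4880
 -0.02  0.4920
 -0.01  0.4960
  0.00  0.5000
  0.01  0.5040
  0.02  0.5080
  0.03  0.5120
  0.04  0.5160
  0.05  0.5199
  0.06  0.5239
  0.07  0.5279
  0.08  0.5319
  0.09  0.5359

T = 0.5;  σ√T = 0.2475
d₁ = [ln(283/281) + (0.039 + 0.35²/2)·0.5] / 0.2475 = [0.0071 + 0.0501] / 0.2475 = 0.2312 ≈ 0.23
d₂ = d₁ − σ√T = 0.2312 − 0.2475 = -0.0163 ≈ -0.02
Pr(exercise) under Q = N(−d₂) = N(0.02) = 0.5080

0.5080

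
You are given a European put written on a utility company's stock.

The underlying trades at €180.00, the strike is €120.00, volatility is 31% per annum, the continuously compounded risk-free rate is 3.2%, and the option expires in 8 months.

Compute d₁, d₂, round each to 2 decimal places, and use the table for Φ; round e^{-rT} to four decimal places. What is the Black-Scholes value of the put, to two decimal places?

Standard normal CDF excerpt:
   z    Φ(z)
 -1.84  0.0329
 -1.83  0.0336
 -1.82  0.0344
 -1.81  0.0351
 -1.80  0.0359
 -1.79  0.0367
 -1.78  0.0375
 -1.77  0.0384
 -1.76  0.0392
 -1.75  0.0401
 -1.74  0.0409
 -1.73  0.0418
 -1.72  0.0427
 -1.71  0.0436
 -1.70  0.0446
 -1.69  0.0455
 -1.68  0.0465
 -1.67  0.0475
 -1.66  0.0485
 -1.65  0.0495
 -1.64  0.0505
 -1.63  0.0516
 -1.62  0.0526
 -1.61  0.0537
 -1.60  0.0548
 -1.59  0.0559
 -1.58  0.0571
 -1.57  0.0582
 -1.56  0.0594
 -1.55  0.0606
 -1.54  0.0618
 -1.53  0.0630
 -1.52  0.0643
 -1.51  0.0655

€0.66

σ√T = 0.31 × 0.8165 = 0.2531
d₁ = [ln(180/120) + (0.032 + ½·0.31²)·0.6667] / (σ√T) = (0.4055 + 0.0534) / 0.2531 = 1.8127 which rounds to 1.81
d₂ = 1.8127 − 0.2531 = 1.5596 which rounds to 1.56
exp(−rT) = exp(−0.032·0.6667) = 0.9789
N(−d₂) = N(-1.56) = 0.0594;  N(−d₁) = N(-1.81) = 0.0351
P = 120·0.9789·0.0594 − 180·0.0351 = 6.9776 − 6.3180 = 0.6596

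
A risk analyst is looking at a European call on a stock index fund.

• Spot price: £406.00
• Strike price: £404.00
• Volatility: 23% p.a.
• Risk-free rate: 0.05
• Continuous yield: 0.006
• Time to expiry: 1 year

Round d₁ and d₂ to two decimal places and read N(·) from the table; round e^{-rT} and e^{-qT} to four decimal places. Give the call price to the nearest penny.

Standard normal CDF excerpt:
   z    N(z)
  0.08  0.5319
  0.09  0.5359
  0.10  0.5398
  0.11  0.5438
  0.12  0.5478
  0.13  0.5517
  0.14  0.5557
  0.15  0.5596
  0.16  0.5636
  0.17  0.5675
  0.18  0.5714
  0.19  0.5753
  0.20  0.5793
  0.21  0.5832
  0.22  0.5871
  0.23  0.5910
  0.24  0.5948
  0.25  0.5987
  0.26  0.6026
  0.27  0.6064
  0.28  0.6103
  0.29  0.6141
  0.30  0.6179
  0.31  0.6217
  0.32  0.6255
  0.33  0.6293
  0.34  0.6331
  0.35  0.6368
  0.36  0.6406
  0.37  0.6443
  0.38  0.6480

£46.53

σ√T = 0.23 × 1.0000 = 0.2300
ln(S/K) + (r − q + σ²/2)T = ln(406/404) + (0.05 − 0.006 + 0.23²/2)·1 = 0.0049 + 0.0705 = 0.0754
d₁ = 0.0754 / 0.2300 = 0.3278 which rounds to 0.33
d₂ = d₁ − σ√T = 0.3278 − 0.2300 = 0.0978 which rounds to 0.10
e^(−qT) = e^(−0.006·1) = 0.9940;  e^(−rT) = e^(−0.05·1) = 0.9512
N(d₁) = N(0.33) = 0.6293;  N(d₂) = N(0.10) = 0.5398
C = 406·0.9940·0.6293 − 404·0.9512·0.5398 = 253.9628 − 207.4369 = 46.5259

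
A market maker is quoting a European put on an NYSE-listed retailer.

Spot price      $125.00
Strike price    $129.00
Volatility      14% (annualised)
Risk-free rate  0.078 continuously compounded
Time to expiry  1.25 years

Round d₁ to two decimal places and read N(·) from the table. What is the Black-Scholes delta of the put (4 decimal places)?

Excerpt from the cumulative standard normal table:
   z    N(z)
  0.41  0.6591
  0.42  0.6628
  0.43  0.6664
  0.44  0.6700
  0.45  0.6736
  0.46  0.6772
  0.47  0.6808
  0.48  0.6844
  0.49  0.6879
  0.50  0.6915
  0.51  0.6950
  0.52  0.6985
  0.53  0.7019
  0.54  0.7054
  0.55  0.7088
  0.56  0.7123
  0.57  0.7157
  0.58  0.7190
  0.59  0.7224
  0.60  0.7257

σ√T = 0.14 × 1.1180 = 0.1565
d₁ = [ln(125/129) + (0.078 + 0.14²/2)·1.25] / 0.1565 = [-0.0315 + 0.1098] / 0.1565 = 0.4999 → 0.50
N(d₁) = N(0.50) = 0.6915
Δ_put = N(d₁) − 1 = 0.6915 − 1 = -0.3085

-0.3085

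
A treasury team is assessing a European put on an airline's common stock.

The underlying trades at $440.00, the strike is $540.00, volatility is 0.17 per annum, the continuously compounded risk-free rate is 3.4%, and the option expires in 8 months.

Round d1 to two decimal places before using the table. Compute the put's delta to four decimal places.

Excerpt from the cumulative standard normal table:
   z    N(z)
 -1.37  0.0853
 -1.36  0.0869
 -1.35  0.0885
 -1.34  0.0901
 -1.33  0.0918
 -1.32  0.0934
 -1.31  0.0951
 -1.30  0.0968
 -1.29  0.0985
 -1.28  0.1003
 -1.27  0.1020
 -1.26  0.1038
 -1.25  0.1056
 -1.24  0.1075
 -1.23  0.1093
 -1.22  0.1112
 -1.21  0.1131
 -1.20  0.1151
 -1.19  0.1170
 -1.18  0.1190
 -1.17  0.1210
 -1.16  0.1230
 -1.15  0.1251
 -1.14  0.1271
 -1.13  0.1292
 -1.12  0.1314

-0.8925

σ√T = 0.17 × 0.8165 = 0.1388
d₁ = [ln(440/540) + (0.034 + 0.17²/2)·0.6667] / 0.1388 = [-0.2048 + 0.0323] / 0.1388 = -1.2427 ≈ -1.24
N(d₁) = N(-1.24) = 0.1075
Δ_put = N(d₁) − 1 = 0.1075 − 1 = -0.8925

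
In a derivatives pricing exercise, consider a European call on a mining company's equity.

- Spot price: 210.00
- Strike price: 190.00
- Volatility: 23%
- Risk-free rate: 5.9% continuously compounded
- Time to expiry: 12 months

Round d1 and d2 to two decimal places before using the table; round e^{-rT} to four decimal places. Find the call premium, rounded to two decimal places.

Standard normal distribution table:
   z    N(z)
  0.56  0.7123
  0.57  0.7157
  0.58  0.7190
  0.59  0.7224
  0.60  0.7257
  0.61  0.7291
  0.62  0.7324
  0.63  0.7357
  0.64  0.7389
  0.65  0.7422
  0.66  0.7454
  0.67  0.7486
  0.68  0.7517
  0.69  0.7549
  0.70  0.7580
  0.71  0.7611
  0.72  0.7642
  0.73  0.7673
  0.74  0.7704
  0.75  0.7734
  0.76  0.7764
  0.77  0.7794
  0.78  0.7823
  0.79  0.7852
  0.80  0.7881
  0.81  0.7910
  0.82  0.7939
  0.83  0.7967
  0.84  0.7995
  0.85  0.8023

σ√T = 0.23 × 1.0000 = 0.2300
d₁ = [ln(210/190) + (0.059 + 0.23²/2)·1] / 0.2300 = [0.1001 + 0.0854] / 0.2300 = 0.8067 → 0.81
d₂ = d₁ − σ√T = 0.8067 − 0.2300 = 0.5767 → 0.58
e^(−rT) = e^(−0.059·1) = 0.9427
C = 210·N(0.81) − 190·0.9427·N(0.58) = 210·0.7910 − 190·0.9427·0.7190 = 166.1100 − 128.7822 = 37.3278

37.33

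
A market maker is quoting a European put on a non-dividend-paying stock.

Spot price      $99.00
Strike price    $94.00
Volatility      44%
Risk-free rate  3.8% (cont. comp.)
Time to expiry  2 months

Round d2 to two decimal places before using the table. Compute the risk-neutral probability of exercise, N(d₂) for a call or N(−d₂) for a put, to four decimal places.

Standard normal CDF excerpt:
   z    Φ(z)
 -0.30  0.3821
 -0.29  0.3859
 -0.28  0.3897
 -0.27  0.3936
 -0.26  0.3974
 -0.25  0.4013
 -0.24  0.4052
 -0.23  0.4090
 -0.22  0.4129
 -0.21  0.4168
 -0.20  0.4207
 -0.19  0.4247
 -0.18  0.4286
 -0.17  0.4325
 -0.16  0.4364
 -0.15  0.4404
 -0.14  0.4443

σ√T = 0.44·√0.1667 = 0.1796
ln(S/K) + (r + σ²/2)T = ln(99/94) + (0.038 + 0.44²/2)·0.1667 = 0.0518 + 0.0225 = 0.0743
d₁ = 0.0743 / 0.1796 = 0.4136 which rounds to 0.41
d₂ = d₁ − σ√T = 0.4136 − 0.1796 = 0.2340 which rounds to 0.23
Pr(exercise) under Q = N(−d₂) = N(-0.23) = 0.4090

0.4090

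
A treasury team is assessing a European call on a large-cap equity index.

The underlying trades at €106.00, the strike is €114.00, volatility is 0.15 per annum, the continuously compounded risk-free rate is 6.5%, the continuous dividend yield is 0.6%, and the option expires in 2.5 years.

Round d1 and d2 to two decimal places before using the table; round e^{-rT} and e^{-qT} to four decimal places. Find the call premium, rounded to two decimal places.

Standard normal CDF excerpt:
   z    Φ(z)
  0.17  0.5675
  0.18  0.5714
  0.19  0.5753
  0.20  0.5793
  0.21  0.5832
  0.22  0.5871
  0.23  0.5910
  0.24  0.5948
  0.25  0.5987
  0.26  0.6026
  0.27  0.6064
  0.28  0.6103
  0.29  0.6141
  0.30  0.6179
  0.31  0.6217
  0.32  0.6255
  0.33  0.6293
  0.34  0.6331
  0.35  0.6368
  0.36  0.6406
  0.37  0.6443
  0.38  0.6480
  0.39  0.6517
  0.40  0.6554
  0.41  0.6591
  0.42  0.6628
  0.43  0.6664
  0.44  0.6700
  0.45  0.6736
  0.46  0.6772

σ√T = 0.15·√2.5 = 0.2372
d₁ = [ln(106/114) + (0.065 − 0.006 + 0.15²/2)·2.5] / 0.2372 = [-0.0728 + 0.1756] / 0.2372 = 0.4337 → 0.43
d₂ = d₁ − σ√T = 0.4337 − 0.2372 = 0.1965 → 0.20
e^(−qT) = e^(−0.006·2.5) = 0.9851;  e^(−rT) = e^(−0.065·2.5) = 0.8500
N(d₁) = N(0.43) = 0.6664;  N(d₂) = N(0.20) = 0.5793
C = 106·0.9851·0.6664 − 114·0.8500·0.5793 = 69.5859 − 56.1342 = 13.4517

€13.45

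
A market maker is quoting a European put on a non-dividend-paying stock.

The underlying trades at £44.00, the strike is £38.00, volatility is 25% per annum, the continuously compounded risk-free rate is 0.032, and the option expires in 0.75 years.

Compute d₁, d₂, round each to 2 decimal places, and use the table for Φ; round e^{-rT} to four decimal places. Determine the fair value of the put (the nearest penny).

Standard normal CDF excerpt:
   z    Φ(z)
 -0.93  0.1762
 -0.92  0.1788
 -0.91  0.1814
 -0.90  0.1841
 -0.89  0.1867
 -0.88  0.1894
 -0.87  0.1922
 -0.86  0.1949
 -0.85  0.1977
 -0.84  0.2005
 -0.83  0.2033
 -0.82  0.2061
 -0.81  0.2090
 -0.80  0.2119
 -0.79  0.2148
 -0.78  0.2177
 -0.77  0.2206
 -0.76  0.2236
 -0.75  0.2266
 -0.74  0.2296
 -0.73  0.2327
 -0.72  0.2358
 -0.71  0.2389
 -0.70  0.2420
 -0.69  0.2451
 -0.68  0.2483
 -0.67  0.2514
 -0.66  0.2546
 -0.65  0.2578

σ√T = 0.25 × 0.8660 = 0.2165
d₁ = [ln(44/38) + (0.032 + 0.25²/2)·0.75] / 0.2165 = [0.1466 + 0.0474] / 0.2165 = 0.8962 ⇒ 0.90
d₂ = d₁ − σ√T = 0.8962 − 0.2165 = 0.6797 ⇒ 0.68
exp(−rT) = exp(−0.032·0.75) = 0.9763
P = 38·0.9763·N(-0.68) − 44·N(-0.90) = 38·0.9763·0.2483 − 44·0.1841 = 9.2118 − 8.1004 = 1.1114

£1.11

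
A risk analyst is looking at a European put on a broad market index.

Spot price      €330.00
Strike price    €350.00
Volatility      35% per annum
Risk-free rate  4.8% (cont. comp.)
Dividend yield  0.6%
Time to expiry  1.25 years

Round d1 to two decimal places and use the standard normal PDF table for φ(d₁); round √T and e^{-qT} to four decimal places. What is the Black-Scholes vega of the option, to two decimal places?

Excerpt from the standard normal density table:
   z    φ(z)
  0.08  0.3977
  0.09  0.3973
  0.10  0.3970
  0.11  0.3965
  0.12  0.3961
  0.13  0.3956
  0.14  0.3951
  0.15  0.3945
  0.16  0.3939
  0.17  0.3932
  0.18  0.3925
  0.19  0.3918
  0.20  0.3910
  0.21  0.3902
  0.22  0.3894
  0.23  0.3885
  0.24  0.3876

143.72

T = 1.25;  σ√T = 0.3913
d₁ = [ln(330/350) + (0.048 − 0.006 + 0.35²/2)·1.25] / 0.3913 = [-0.0588 + 0.1291] / 0.3913 = 0.1795 → 0.18
√T = √1.25 = 1.1180
φ(d₁) = φ(0.18) = 0.3925
e^(−qT) = e^(−0.006·1.25) = 0.9925
vega = S·e^(−qT)·φ(d₁)·√T = 330·0.9925·0.3925·1.1180 = 143.7229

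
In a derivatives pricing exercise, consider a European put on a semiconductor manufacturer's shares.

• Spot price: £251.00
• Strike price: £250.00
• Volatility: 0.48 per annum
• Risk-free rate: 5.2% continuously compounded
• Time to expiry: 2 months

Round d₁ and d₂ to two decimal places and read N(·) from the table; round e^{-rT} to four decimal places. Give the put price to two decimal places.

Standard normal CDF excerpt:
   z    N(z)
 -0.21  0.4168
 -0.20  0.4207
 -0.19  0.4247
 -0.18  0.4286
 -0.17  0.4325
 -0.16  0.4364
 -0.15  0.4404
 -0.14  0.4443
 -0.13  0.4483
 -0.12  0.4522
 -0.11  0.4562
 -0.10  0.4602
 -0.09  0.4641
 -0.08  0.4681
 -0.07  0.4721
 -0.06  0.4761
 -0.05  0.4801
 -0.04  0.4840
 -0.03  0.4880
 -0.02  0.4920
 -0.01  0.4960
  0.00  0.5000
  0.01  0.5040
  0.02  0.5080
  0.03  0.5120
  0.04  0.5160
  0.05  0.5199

σ√T = 0.48·√0.1667 = 0.1960
d₁ = [ln(251/250) + (0.052 + 0.48²/2)·0.1667] / 0.1960 = [0.0040 + 0.0279] / 0.1960 = 0.1626 → 0.16
d₂ = d₁ − σ√T = 0.1626 − 0.1960 = -0.0334 → -0.03
exp(−rT) = exp(−0.052·0.1667) = 0.9914
P = 250·0.9914·N(0.03) − 251·N(-0.16) = 250·0.9914·0.5120 − 251·0.4364 = 126.8992 − 109.5364 = 17.3628

£17.36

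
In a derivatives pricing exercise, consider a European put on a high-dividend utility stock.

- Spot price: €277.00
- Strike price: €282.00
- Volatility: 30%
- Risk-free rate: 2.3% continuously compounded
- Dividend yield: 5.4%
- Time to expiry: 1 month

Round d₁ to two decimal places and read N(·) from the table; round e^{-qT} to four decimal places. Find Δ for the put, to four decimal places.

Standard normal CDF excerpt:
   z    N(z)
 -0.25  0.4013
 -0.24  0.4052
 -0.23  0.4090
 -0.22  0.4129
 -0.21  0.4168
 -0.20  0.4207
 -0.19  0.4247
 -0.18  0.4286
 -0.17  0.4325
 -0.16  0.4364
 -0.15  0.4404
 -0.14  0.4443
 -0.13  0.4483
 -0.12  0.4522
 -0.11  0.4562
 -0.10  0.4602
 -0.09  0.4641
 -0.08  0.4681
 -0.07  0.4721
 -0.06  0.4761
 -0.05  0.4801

-0.5727

σ√T = 0.3 × 0.2887 = 0.0866
ln(S/K) + (r − q + σ²/2)T = ln(277/282) + (0.023 − 0.054 + 0.3²/2)·0.08333 = -0.0179 + 0.0012 = -0.0167
d₁ = -0.0167 / 0.0866 = -0.1931 which rounds to -0.19
N(d₁) = N(-0.19) = 0.4247
Δ_put = e^(−qT)·(N(d₁) − 1) = 0.9955·(0.4247 − 1) = -0.5727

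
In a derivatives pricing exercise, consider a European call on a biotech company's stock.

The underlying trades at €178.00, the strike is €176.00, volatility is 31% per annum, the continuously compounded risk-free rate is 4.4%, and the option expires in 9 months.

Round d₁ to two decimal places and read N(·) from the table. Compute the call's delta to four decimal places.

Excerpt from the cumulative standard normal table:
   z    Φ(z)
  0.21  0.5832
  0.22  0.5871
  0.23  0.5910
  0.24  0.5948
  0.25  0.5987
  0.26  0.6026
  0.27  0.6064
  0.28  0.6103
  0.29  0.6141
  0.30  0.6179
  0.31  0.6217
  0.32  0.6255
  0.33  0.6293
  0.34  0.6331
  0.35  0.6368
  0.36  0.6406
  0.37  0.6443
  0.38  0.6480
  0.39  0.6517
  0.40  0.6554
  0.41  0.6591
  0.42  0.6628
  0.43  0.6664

0.6179

T = 0.75;  σ√T = 0.2685
ln(S/K) + (r + σ²/2)T = ln(178/176) + (0.044 + 0.31²/2)·0.75 = 0.0113 + 0.0690 = 0.0803
d₁ = 0.0803 / 0.2685 = 0.2992 ≈ 0.30
N(d₁) = N(0.30) = 0.6179
Δ_call = N(d₁) = 0.6179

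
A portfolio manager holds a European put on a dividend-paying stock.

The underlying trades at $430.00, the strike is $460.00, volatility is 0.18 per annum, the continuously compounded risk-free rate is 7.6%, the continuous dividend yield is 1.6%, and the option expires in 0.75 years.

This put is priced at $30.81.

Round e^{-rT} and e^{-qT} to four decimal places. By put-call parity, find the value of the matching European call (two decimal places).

exp(−qT) = exp(−0.016·0.75) = 0.9881;  exp(−rT) = exp(−0.076·0.75) = 0.9446
Put-call parity: C − P = S·e^(−qT) − K·e^(−rT) = 430·0.9881 − 460·0.9446 = 424.8830 − 434.5160 = -9.6330
C = P + (C − P) = 30.81 + (-9.6330) = 21.1770

$21.18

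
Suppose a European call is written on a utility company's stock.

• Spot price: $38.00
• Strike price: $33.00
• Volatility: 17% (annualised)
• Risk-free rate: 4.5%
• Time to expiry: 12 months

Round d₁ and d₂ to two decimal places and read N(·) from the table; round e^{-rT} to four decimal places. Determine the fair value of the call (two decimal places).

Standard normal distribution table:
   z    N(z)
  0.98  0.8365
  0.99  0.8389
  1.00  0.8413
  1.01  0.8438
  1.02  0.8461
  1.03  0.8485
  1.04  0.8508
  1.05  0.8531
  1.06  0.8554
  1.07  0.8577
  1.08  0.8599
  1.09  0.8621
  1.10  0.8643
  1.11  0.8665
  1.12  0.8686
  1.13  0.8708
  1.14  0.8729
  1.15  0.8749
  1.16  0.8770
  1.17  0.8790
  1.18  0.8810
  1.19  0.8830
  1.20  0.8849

T = 1;  σ√T = 0.1700
d₁ = [ln(38/33) + (0.045 + ½·0.17²)·1] / (σ√T) = (0.1411 + 0.0595) / 0.1700 = 1.1796 ≈ 1.18
d₂ = 1.1796 − 0.1700 = 1.0096 ≈ 1.01
exp(−rT) = exp(−0.045·1) = 0.9560
N(d₁) = N(1.18) = 0.8810;  N(d₂) = N(1.01) = 0.8438
C = 38·0.8810 − 33·0.9560·0.8438 = 33.4780 − 26.6202 = 6.8578

$6.86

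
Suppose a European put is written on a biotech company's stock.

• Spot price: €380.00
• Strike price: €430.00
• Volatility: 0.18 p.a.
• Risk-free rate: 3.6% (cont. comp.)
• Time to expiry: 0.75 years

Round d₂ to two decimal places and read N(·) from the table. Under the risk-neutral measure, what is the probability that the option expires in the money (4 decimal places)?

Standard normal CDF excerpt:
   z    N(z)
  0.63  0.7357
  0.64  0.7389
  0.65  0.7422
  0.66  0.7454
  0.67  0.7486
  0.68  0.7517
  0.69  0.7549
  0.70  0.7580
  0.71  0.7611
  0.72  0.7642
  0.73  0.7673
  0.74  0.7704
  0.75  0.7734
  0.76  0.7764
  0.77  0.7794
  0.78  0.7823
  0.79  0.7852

0.7580

T = 0.75;  σ√T = 0.1559
d₁ = [ln(380/430) + (0.036 + ½·0.18²)·0.75] / (σ√T) = (-0.1236 + 0.0391) / 0.1559 = -0.5418 → -0.54
d₂ = -0.5418 − 0.1559 = -0.6977 → -0.70
Risk-neutral Pr[S_T < K] = N(−d₂) = N(0.70) = 0.7580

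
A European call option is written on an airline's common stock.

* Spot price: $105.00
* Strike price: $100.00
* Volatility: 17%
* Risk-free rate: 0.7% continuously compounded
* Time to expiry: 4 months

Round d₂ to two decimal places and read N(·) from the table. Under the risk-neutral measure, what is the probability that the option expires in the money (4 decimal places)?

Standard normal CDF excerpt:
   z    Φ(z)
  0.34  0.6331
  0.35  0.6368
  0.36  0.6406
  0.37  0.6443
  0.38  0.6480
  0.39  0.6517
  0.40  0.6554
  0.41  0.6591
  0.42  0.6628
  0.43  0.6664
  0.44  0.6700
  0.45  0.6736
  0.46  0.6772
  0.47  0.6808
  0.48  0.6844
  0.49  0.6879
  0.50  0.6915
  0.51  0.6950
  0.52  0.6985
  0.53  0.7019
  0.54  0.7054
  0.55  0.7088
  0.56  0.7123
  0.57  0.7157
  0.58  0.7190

0.6808

σ√T = 0.17·√0.3333 = 0.0981
d₁ = [ln(105/100) + (0.007 + 0.17²/2)·0.3333] / 0.0981 = [0.0488 + 0.0072] / 0.0981 = 0.5699 ≈ 0.57
d₂ = d₁ − σ√T = 0.5699 − 0.0981 = 0.4718 ≈ 0.47
Pr(exercise) under Q = N(d₂) = 0.6808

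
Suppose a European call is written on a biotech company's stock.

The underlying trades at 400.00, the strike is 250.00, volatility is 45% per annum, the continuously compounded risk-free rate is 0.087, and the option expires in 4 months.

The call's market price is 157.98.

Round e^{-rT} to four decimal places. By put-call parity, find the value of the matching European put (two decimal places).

e^(−rT) = e^(−0.087·0.3333) = 0.9714
Put-call parity: C − P = S − K·e^(−rT) = 400 − 250·0.9714 = 400 − 242.8500 = 157.1500
P = C − (C − P) = 157.98 − (157.1500) = 0.8300

0.83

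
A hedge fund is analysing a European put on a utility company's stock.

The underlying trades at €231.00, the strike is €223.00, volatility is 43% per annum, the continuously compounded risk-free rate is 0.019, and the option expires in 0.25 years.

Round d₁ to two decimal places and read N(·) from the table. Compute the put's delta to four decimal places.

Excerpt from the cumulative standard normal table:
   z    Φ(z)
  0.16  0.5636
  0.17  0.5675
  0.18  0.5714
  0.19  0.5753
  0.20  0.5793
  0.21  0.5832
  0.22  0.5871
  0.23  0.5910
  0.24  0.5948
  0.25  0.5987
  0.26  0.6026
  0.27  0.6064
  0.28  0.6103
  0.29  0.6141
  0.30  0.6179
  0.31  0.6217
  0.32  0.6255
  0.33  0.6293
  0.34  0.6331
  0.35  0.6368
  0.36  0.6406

T = 0.25;  σ√T = 0.2150
d₁ = [ln(231/223) + (0.019 + 0.43²/2)·0.25] / 0.2150 = [0.0352 + 0.0279] / 0.2150 = 0.2935 which rounds to 0.29
N(d₁) = N(0.29) = 0.6141
Δ_put = N(d₁) − 1 = 0.6141 − 1 = -0.3859

-0.3859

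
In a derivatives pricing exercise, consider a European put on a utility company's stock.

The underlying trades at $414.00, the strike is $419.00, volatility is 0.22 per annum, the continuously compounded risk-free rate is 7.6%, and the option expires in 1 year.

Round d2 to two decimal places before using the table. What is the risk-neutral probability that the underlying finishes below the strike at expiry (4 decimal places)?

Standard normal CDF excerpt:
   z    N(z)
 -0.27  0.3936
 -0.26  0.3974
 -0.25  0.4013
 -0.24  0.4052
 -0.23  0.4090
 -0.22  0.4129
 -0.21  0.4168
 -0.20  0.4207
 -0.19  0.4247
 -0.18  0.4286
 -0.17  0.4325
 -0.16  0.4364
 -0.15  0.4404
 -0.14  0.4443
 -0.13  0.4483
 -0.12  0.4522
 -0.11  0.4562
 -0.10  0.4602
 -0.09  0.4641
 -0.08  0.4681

σ√T = 0.22 × 1.0000 = 0.2200
d₁ = [ln(414/419) + (0.076 + 0.22²/2)·1] / 0.2200 = [-0.0120 + 0.1002] / 0.2200 = 0.4009 ⇒ 0.40
d₂ = d₁ − σ√T = 0.4009 − 0.2200 = 0.1809 ⇒ 0.18
Pr(exercise) under Q = N(−d₂) = N(-0.18) = 0.4286

0.4286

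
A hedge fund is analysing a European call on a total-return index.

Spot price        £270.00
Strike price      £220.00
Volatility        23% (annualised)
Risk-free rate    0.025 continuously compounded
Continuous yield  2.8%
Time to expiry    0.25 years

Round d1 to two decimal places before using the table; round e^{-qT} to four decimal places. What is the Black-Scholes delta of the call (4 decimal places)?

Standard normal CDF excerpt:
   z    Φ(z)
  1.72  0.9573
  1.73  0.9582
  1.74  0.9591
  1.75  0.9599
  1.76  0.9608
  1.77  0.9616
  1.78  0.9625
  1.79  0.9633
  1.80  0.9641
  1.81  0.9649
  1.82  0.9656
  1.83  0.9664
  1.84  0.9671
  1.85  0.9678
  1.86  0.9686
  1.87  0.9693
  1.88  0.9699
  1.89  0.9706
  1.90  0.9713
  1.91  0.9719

σ√T = 0.23·√0.25 = 0.1150
ln(S/K) + (r − q + σ²/2)T = ln(270/220) + (0.025 − 0.028 + 0.23²/2)·0.25 = 0.2048 + 0.0059 = 0.2107
d₁ = 0.2107 / 0.1150 = 1.8318 → 1.83
N(d₁) = N(1.83) = 0.9664
Δ_call = exp(−qT)·N(d₁) = 0.9930·0.9664 = 0.9596

0.9596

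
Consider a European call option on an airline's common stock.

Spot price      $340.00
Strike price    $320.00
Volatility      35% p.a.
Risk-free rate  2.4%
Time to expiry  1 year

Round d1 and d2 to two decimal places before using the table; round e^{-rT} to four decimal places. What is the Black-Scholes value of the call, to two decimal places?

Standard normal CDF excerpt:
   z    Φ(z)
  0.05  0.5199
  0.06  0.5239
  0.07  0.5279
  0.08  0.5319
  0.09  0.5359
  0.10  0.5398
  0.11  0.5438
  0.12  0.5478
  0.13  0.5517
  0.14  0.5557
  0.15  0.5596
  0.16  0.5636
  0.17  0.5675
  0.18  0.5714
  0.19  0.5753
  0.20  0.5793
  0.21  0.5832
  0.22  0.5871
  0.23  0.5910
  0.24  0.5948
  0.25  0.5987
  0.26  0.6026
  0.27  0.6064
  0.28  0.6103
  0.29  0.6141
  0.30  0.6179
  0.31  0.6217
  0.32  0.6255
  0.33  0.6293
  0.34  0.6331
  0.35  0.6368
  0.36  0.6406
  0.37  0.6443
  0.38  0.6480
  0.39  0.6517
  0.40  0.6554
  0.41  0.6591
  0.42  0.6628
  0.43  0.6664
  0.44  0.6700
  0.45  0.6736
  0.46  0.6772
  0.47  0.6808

σ√T = 0.35 × 1.0000 = 0.3500
ln(S/K) + (r + σ²/2)T = ln(340/320) + (0.024 + 0.35²/2)·1 = 0.0606 + 0.0852 = 0.1459
d₁ = 0.1459 / 0.3500 = 0.4168 ≈ 0.42
d₂ = d₁ − σ√T = 0.4168 − 0.3500 = 0.0668 ≈ 0.07
e^(−rT) = e^(−0.024·1) = 0.9763
N(d₁) = N(0.42) = 0.6628;  N(d₂) = N(0.07) = 0.5279
C = 340·0.6628 − 320·0.9763·0.5279 = 225.3520 − 164.9244 = 60.4276

$60.43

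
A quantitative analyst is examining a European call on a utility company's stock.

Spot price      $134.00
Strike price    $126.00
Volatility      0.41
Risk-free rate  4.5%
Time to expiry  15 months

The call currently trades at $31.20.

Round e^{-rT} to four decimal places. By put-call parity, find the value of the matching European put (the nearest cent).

$16.31

e^(−rT) = e^(−0.045·1.25) = 0.9453
Put-call parity: C − P = S − K·e^(−rT) = 134 − 126·0.9453 = 134 − 119.1078 = 14.8922
P = C − (C − P) = 31.20 − (14.8922) = 16.3078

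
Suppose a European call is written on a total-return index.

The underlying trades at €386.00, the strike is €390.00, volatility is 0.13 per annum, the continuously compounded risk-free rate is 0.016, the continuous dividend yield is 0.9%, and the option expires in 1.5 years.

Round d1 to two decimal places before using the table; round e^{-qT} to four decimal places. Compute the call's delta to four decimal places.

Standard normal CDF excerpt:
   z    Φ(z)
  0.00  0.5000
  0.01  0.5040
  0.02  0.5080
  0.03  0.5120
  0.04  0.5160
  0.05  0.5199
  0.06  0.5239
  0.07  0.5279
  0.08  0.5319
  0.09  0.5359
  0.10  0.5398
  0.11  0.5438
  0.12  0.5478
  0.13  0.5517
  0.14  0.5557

σ√T = 0.13·√1.5 = 0.1592
d₁ = [ln(386/390) + (0.016 − 0.009 + ½·0.13²)·1.5] / (σ√T) = (-0.0103 + 0.0232) / 0.1592 = 0.0808 → 0.08
N(d₁) = N(0.08) = 0.5319
Δ_call = e^(−qT)·N(d₁) = 0.9866·0.5319 = 0.5248

0.5248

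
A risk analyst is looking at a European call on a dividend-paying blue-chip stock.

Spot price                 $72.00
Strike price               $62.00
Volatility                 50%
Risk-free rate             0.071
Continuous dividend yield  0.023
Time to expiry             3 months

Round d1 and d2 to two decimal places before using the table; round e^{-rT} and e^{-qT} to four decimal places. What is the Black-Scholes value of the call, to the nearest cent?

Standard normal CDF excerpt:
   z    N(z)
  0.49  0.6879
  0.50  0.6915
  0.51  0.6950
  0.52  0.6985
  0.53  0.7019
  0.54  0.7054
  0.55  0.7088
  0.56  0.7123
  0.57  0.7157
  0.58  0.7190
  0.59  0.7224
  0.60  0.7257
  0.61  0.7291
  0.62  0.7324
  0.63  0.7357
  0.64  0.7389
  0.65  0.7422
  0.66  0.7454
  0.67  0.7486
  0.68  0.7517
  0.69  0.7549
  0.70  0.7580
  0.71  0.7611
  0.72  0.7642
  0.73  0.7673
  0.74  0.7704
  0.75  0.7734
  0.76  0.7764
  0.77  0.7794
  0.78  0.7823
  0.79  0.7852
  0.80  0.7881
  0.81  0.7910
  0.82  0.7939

σ√T = 0.5 × 0.5000 = 0.2500
d₁ = [ln(72/62) + (0.071 − 0.023 + 0.5²/2)·0.25] / 0.2500 = [0.1495 + 0.0432] / 0.2500 = 0.7711 ≈ 0.77
d₂ = d₁ − σ√T = 0.7711 − 0.2500 = 0.5211 ≈ 0.52
e^(−qT) = e^(−0.023·0.25) = 0.9943;  e^(−rT) = e^(−0.071·0.25) = 0.9824
C = 72·0.9943·N(0.77) − 62·0.9824·N(0.52) = 72·0.9943·0.7794 − 62·0.9824·0.6985 = 55.7969 − 42.5448 = 13.2521

$13.25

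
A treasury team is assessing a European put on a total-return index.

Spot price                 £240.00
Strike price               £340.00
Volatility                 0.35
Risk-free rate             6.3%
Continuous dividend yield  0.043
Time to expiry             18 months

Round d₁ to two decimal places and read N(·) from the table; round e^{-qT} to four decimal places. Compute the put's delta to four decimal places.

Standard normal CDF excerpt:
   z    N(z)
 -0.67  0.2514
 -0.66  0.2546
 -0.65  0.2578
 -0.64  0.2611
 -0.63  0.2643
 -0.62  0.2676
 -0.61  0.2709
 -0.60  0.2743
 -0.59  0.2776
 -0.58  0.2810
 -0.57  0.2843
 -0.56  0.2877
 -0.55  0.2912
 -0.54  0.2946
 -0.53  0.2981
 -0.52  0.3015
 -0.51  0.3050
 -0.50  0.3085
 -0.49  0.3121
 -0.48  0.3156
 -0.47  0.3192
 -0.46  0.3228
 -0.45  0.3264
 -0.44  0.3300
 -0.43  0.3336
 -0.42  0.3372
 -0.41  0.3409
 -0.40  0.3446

-0.6580

σ√T = 0.35 × 1.2247 = 0.4287
ln(S/K) + (r − q + σ²/2)T = ln(240/340) + (0.063 − 0.043 + 0.35²/2)·1.5 = -0.3483 + 0.1219 = -0.2264
d₁ = -0.2264 / 0.4287 = -0.5282 → -0.53
N(d₁) = N(-0.53) = 0.2981
Δ_put = e^(−qT)·(N(d₁) − 1) = 0.9375·(0.2981 − 1) = -0.6580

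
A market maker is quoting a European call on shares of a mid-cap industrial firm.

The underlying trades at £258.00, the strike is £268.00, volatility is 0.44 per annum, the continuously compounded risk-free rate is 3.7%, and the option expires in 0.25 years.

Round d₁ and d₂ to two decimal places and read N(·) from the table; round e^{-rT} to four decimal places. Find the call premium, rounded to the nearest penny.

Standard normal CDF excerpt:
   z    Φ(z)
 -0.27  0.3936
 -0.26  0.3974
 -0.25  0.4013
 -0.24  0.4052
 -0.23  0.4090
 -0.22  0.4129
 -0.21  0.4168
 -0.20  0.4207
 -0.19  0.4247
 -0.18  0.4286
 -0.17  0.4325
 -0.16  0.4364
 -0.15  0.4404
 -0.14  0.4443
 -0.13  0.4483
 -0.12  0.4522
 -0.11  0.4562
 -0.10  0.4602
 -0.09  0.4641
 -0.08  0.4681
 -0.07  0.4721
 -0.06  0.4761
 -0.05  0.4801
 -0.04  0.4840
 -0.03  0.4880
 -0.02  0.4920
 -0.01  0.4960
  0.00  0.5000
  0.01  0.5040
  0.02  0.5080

£19.34

σ√T = 0.44 × 0.5000 = 0.2200
ln(S/K) + (r + σ²/2)T = ln(258/268) + (0.037 + 0.44²/2)·0.25 = -0.0380 + 0.0335 = -0.0046
d₁ = -0.0046 / 0.2200 = -0.0208 which rounds to -0.02
d₂ = d₁ − σ√T = -0.0208 − 0.2200 = -0.2408 which rounds to -0.24
e^(−rT) = e^(−0.037·0.25) = 0.9908
C = 258·N(-0.02) − 268·0.9908·N(-0.24) = 258·0.4920 − 268·0.9908·0.4052 = 126.9360 − 107.5945 = 19.3415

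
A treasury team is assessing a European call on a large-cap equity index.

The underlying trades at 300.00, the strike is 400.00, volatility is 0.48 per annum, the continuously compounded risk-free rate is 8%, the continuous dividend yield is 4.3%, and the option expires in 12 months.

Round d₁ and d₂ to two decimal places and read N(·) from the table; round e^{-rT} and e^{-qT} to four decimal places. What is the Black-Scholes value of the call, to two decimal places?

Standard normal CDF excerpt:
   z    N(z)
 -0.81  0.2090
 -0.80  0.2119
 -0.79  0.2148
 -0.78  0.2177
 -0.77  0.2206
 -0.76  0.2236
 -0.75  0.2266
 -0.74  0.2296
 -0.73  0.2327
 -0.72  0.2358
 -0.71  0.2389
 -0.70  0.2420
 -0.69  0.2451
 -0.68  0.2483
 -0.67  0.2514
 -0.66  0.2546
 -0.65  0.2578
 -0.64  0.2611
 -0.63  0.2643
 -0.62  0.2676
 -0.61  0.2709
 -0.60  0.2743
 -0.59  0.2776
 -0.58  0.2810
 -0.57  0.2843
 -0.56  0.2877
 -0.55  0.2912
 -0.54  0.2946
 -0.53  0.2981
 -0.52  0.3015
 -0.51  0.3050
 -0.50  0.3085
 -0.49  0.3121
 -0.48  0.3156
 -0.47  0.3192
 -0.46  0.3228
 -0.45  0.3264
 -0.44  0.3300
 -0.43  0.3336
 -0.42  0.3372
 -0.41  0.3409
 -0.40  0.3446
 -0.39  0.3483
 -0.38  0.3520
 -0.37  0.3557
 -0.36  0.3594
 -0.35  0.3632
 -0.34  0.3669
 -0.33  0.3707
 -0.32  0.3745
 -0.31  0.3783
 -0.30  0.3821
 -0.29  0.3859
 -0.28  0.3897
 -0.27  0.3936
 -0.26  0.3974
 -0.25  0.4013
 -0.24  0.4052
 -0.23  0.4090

σ√T = 0.48 × 1.0000 = 0.4800
ln(S/K) + (r − q + σ²/2)T = ln(300/400) + (0.08 − 0.043 + 0.48²/2)·1 = -0.2877 + 0.1522 = -0.1355
d₁ = -0.1355 / 0.4800 = -0.2823 which rounds to -0.28
d₂ = d₁ − σ√T = -0.2823 − 0.4800 = -0.7623 which rounds to -0.76
exp(−qT) = exp(−0.043·1) = 0.9579;  exp(−rT) = exp(−0.08·1) = 0.9231
C = 300·0.9579·N(-0.28) − 400·0.9231·N(-0.76) = 300·0.9579·0.3897 − 400·0.9231·0.2236 = 111.9881 − 82.5621 = 29.4260

29.43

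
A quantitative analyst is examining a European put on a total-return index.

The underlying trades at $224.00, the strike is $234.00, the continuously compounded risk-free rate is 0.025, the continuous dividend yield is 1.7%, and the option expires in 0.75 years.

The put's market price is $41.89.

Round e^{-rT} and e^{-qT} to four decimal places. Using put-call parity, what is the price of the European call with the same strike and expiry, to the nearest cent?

$33.40

e^(−qT) = e^(−0.017·0.75) = 0.9873;  e^(−rT) = e^(−0.025·0.75) = 0.9814
Put-call parity: C − P = S·e^(−qT) − K·e^(−rT) = 224·0.9873 − 234·0.9814 = 221.1552 − 229.6476 = -8.4924
C = P + (C − P) = 41.89 + (-8.4924) = 33.3976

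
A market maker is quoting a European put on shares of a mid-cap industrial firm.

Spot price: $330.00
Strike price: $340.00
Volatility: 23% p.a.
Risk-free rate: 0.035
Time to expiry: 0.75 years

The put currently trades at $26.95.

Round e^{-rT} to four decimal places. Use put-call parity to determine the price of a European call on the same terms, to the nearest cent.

$25.76

exp(−rT) = exp(−0.035·0.75) = 0.9741
Put-call parity: C − P = S − K·e^(−rT) = 330 − 340·0.9741 = 330 − 331.1940 = -1.1940
C = P + (C − P) = 26.95 + (-1.1940) = 25.7560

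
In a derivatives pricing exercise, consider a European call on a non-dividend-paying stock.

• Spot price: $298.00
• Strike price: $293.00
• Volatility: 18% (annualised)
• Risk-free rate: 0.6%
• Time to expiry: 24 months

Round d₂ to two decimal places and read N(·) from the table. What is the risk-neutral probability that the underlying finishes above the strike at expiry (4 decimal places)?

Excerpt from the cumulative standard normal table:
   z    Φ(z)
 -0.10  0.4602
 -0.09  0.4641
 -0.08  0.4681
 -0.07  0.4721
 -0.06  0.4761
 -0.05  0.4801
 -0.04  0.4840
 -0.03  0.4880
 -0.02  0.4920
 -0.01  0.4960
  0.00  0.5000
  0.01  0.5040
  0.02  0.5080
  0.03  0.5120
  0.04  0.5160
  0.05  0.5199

σ√T = 0.18·√2 = 0.2546
d₁ = [ln(298/293) + (0.006 + 0.18²/2)·2] / 0.2546 = [0.0169 + 0.0444] / 0.2546 = 0.2409 ⇒ 0.24
d₂ = d₁ − σ√T = 0.2409 − 0.2546 = -0.0137 ⇒ -0.01
Risk-neutral Pr[S_T > K] = N(d₂) = N(-0.01) = 0.4960

0.4960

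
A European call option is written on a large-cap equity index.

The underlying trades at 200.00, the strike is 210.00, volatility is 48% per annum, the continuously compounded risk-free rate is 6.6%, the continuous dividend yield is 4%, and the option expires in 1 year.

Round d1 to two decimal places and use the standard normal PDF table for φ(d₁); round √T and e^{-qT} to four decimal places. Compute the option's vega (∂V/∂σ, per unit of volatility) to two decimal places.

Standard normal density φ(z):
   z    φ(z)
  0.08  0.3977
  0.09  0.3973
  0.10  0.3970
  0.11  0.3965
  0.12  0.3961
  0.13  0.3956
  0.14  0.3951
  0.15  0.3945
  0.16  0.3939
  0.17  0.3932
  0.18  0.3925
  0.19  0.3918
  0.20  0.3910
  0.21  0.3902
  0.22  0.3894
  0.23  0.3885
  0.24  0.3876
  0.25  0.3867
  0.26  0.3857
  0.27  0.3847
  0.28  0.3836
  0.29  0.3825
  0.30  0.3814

75.29

σ√T = 0.48 × 1.0000 = 0.4800
d₁ = [ln(200/210) + (0.066 − 0.04 + 0.48²/2)·1] / 0.4800 = [-0.0488 + 0.1412] / 0.4800 = 0.1925 ⇒ 0.19
√T = √1 = 1.0000
φ(d₁) = φ(0.19) = 0.3918
exp(−qT) = exp(−0.04·1) = 0.9608
vega = S·exp(−qT)·φ(d₁)·√T = 200·0.9608·0.3918·1.0000 = 75.2883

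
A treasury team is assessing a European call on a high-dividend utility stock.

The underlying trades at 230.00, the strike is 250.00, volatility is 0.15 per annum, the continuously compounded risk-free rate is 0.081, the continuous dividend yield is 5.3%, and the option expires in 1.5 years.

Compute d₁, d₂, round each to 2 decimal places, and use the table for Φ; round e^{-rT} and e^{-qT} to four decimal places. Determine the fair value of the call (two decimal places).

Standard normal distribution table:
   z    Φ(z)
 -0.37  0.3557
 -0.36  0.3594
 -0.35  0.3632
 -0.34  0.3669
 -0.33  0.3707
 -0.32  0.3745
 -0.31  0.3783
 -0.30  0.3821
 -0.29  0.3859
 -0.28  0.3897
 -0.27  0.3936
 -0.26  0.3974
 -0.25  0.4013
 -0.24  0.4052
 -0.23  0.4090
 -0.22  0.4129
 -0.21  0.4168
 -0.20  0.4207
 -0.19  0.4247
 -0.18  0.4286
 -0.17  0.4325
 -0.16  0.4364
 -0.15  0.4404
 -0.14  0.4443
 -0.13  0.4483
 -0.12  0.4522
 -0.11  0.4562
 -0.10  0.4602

T = 1.5;  σ√T = 0.1837
d₁ = [ln(230/250) + (0.081 − 0.053 + 0.15²/2)·1.5] / 0.1837 = [-0.0834 + 0.0589] / 0.1837 = -0.1334 ≈ -0.13
d₂ = d₁ − σ√T = -0.1334 − 0.1837 = -0.3171 ≈ -0.32
e^(−qT) = e^(−0.053·1.5) = 0.9236;  e^(−rT) = e^(−0.081·1.5) = 0.8856
C = 230·0.9236·N(-0.13) − 250·0.8856·N(-0.32) = 230·0.9236·0.4483 − 250·0.8856·0.3745 = 95.2315 − 82.9143 = 12.3172

12.32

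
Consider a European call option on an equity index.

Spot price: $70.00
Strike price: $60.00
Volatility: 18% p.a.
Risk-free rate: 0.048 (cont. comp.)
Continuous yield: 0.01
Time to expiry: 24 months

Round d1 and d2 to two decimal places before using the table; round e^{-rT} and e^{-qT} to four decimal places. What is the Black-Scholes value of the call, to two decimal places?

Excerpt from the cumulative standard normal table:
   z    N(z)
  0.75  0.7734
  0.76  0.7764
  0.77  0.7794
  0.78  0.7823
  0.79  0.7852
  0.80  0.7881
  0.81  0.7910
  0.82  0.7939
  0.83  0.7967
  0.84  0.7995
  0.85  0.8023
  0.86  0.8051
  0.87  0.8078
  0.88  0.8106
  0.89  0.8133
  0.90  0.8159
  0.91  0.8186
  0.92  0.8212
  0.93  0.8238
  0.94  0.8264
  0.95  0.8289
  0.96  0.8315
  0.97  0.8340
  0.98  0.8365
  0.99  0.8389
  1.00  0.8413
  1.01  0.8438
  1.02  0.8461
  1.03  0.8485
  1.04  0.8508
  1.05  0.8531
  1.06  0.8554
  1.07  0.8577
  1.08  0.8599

σ√T = 0.18 × 1.4142 = 0.2546
d₁ = [ln(70/60) + (0.048 − 0.01 + 0.18²/2)·2] / 0.2546 = [0.1542 + 0.1084] / 0.2546 = 1.0314 ⇒ 1.03
d₂ = d₁ − σ√T = 1.0314 − 0.2546 = 0.7768 ⇒ 0.78
e^(−qT) = e^(−0.01·2) = 0.9802;  e^(−rT) = e^(−0.048·2) = 0.9085
C = 70·0.9802·N(1.03) − 60·0.9085·N(0.78) = 70·0.9802·0.8485 − 60·0.9085·0.7823 = 58.2190 − 42.6432 = 15.5758

$15.58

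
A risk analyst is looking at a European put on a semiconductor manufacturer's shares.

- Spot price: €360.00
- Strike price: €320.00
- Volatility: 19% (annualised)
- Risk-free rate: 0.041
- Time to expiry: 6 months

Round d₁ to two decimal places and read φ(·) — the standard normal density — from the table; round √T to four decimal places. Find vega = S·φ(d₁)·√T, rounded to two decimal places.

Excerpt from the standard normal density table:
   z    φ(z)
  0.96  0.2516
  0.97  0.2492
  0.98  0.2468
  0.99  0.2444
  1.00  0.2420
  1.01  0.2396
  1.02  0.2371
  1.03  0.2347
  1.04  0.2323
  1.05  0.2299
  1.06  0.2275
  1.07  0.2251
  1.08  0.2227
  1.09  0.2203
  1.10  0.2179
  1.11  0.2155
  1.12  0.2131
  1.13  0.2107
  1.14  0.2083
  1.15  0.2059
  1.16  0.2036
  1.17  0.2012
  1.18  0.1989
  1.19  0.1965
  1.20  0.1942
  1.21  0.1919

T = 0.5;  σ√T = 0.1344
d₁ = [ln(360/320) + (0.041 + ½·0.19²)·0.5] / (σ√T) = (0.1178 + 0.0295) / 0.1344 = 1.0964 → 1.10
√T = √0.5 = 0.7071
φ(d₁) = φ(1.10) = 0.2179
vega = S·φ(d₁)·√T = 360·0.2179·0.7071 = 55.4678

55.47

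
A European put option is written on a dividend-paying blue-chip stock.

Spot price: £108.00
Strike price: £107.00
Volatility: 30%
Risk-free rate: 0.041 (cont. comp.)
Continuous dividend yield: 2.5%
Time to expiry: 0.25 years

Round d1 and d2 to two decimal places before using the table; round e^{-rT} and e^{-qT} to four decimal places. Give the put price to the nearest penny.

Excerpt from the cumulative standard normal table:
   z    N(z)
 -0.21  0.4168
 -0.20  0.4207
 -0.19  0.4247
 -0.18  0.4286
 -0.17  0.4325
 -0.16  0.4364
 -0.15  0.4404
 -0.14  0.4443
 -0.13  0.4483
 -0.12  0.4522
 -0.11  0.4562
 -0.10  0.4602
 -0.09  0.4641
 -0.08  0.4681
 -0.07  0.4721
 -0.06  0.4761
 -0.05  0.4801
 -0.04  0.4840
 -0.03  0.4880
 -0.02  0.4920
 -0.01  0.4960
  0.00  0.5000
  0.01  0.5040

£5.69

σ√T = 0.3 × 0.5000 = 0.1500
d₁ = [ln(108/107) + (0.041 − 0.025 + 0.3²/2)·0.25] / 0.1500 = [0.0093 + 0.0152] / 0.1500 = 0.1637 → 0.16
d₂ = d₁ − σ√T = 0.1637 − 0.1500 = 0.0137 → 0.01
exp(−qT) = exp(−0.025·0.25) = 0.9938;  exp(−rT) = exp(−0.041·0.25) = 0.9898
N(−d₂) = N(-0.01) = 0.4960;  N(−d₁) = N(-0.16) = 0.4364
P = 107·0.9898·0.4960 − 108·0.9938·0.4364 = 52.5307 − 46.8390 = 5.6917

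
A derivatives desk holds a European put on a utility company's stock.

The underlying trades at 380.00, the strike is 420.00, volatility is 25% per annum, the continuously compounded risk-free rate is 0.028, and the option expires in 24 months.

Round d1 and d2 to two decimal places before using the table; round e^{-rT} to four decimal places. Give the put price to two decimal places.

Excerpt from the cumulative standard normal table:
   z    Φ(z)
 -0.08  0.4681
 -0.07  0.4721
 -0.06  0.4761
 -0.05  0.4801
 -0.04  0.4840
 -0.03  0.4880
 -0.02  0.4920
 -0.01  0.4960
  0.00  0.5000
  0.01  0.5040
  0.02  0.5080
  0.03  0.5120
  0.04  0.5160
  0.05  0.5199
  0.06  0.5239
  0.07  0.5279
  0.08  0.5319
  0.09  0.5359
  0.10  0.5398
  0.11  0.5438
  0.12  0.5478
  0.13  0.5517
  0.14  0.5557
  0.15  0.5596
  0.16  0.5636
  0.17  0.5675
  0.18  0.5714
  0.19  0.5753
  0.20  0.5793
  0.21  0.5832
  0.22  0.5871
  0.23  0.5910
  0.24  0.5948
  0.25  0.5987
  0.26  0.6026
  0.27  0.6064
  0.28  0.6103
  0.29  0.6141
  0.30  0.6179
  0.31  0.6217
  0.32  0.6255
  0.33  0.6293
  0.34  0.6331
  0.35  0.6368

62.94

σ√T = 0.25·√2 = 0.3536
d₁ = [ln(380/420) + (0.028 + 0.25²/2)·2] / 0.3536 = [-0.1001 + 0.1185] / 0.3536 = 0.0521 → 0.05
d₂ = d₁ − σ√T = 0.0521 − 0.3536 = -0.3015 → -0.30
exp(−rT) = exp(−0.028·2) = 0.9455
N(−d₂) = N(0.30) = 0.6179;  N(−d₁) = N(-0.05) = 0.4801
P = 420·0.9455·0.6179 − 380·0.4801 = 245.3743 − 182.4380 = 62.9363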